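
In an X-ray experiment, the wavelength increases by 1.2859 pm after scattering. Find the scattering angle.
61.96°

From the Compton formula Δλ = λ_C(1 - cos θ), we can solve for θ:

cos θ = 1 - Δλ/λ_C

Given:
- Δλ = 1.2859 pm
- λ_C = h/(m_e·c) ≈ 2.42631024 pm

cos θ = 1 - 1.2859/2.42631024
cos θ = 1 - 0.529982
cos θ = 0.470018

θ = arccos(0.470018)
θ = 61.96°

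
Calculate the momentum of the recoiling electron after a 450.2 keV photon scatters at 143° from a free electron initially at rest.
3.1989e-22 kg·m/s

The electron is initially at rest, so by conservation of momentum:
p⃗_e = p⃗₀ − p⃗'  (incident photon momentum minus scattered photon momentum)

Photon momentum magnitudes (p = h/λ = E/c):
λ₀ = hc/E₀ = 2.7540 pm → p₀ = h/λ₀ = 2.4060e-22 kg·m/s
Δλ = λ_C(1 − cos 143°) = 4.3640 pm
λ' = 7.1180 pm → p' = h/λ' = 9.3089e-23 kg·m/s

The scattered photon makes angle θ = 143° with the incident direction, so by the law of cosines:
|p⃗_e|² = p₀² + p'² − 2p₀p'cos θ
|p⃗_e|² = (2.4060e-22)² + (9.3089e-23)² − 2·2.4060e-22·9.3089e-23·cos(143°)
|p⃗_e| = 3.1989e-22 kg·m/s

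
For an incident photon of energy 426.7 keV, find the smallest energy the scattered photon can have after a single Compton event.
159.8090 keV (at θ = 180°)

The scattered photon has minimum energy when its wavelength is maximum, i.e., when the Compton shift Δλ = λ_C(1 − cos θ) is maximum. This occurs at θ = 180° (backscattering), giving Δλ_max = 2λ_C = 4.8526 pm.

Initial wavelength: λ₀ = hc/E₀ = 2.9057 pm
Maximum final wavelength: λ'_max = λ₀ + 2λ_C = 2.9057 + 4.8526 = 7.7583 pm
Minimum final energy: E'_min = hc/λ'_max = 159.8090 keV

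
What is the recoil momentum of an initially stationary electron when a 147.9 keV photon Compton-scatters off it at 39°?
5.1370e-23 kg·m/s

The electron is initially at rest, so by conservation of momentum:
p⃗_e = p⃗₀ − p⃗'  (incident photon momentum minus scattered photon momentum)

Photon momentum magnitudes (p = h/λ = E/c):
λ₀ = hc/E₀ = 8.3830 pm → p₀ = h/λ₀ = 7.9042e-23 kg·m/s
Δλ = λ_C(1 − cos 39°) = 0.5407 pm
λ' = 8.9237 pm → p' = h/λ' = 7.4253e-23 kg·m/s

The scattered photon makes angle θ = 39° with the incident direction, so by the law of cosines:
|p⃗_e|² = p₀² + p'² − 2p₀p'cos θ
|p⃗_e|² = (7.9042e-23)² + (7.4253e-23)² − 2·7.9042e-23·7.4253e-23·cos(39°)
|p⃗_e| = 5.1370e-23 kg·m/s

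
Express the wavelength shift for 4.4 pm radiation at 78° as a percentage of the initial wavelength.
43.6785%

Calculate the Compton shift:
Δλ = λ_C(1 - cos(78°))
Δλ = 2.4263 × (1 - cos(78°))
Δλ = 2.4263 × 0.7921
Δλ = 1.9219 pm

Percentage change:
(Δλ/λ₀) × 100 = (1.9219/4.4) × 100
= 43.6785%

(Intermediate values are shown rounded; full precision is carried through to the final answer.)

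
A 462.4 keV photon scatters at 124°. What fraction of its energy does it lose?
0.5852 (or 58.52%)

Calculate initial and final photon energies:

Initial: E₀ = 462.4 keV → λ₀ = 2.6813 pm
Compton shift: Δλ = 3.7831 pm
Final wavelength: λ' = 6.4644 pm
Final energy: E' = 191.7952 keV

Fractional energy loss:
(E₀ - E')/E₀ = (462.4000 - 191.7952)/462.4000
= 270.6048/462.4000
= 0.5852
= 58.52%

(Intermediate values are shown rounded; full precision is carried through to the final answer.)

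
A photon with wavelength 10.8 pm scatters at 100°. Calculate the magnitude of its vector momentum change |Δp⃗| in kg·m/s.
8.4592e-23 kg·m/s

Photon momentum magnitude is p = h/λ.

Initial momentum:
p₀ = h/λ = 6.6261e-34/1.0800e-11 = 6.1353e-23 kg·m/s

After scattering:
λ' = λ + Δλ = 10.8 + 2.8476 = 13.6476 pm
p' = h/λ' = 6.6261e-34/1.3648e-11 = 4.8551e-23 kg·m/s

Momentum is a vector; the scattered photon's direction makes angle θ = 100° with the incident direction. The magnitude of the vector change Δp⃗ = p⃗₀ − p⃗' is found from the law of cosines:
|Δp⃗|² = p₀² + p'² − 2p₀p'cos θ
|Δp⃗|² = (6.1353e-23)² + (4.8551e-23)² − 2·6.1353e-23·4.8551e-23·cos(100°)
|Δp⃗| = 8.4592e-23 kg·m/s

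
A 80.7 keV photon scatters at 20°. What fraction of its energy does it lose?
0.0094 (or 0.94%)

Calculate initial and final photon energies:

Initial: E₀ = 80.7 keV → λ₀ = 15.3636 pm
Compton shift: Δλ = 0.1463 pm
Final wavelength: λ' = 15.5099 pm
Final energy: E' = 79.9387 keV

Fractional energy loss:
(E₀ - E')/E₀ = (80.7000 - 79.9387)/80.7000
= 0.7613/80.7000
= 0.0094
= 0.94%

(Intermediate values are shown rounded; full precision is carried through to the final answer.)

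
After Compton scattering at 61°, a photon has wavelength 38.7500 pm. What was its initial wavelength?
37.5000 pm

From λ' = λ + Δλ, we have λ = λ' - Δλ

First calculate the Compton shift:
Δλ = λ_C(1 - cos θ)
Δλ = 2.4263 × (1 - cos(61°))
Δλ = 2.4263 × 0.5152
Δλ = 1.2500 pm

Initial wavelength:
λ = λ' - Δλ
λ = 38.7500 - 1.2500
λ = 37.5000 pm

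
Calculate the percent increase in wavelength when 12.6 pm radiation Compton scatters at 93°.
20.2642%

Calculate the Compton shift:
Δλ = λ_C(1 - cos(93°))
Δλ = 2.4263 × (1 - cos(93°))
Δλ = 2.4263 × 1.0523
Δλ = 2.5533 pm

Percentage change:
(Δλ/λ₀) × 100 = (2.5533/12.6) × 100
= 20.2642%

(Intermediate values are shown rounded; full precision is carried through to the final answer.)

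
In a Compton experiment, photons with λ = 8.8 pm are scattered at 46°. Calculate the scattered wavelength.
9.5409 pm

Using the Compton scattering formula:
λ' = λ + Δλ = λ + λ_C(1 - cos θ)

Given:
- Initial wavelength λ = 8.8 pm
- Scattering angle θ = 46°
- Compton wavelength λ_C ≈ 2.4263 pm

Calculate the shift:
Δλ = 2.4263 × (1 - cos(46°))
Δλ = 2.4263 × 0.3053
Δλ = 0.7409 pm

Final wavelength:
λ' = 8.8 + 0.7409 = 9.5409 pm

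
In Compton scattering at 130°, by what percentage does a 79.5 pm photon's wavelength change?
5.0137%

Calculate the Compton shift:
Δλ = λ_C(1 - cos(130°))
Δλ = 2.4263 × (1 - cos(130°))
Δλ = 2.4263 × 1.6428
Δλ = 3.9859 pm

Percentage change:
(Δλ/λ₀) × 100 = (3.9859/79.5) × 100
= 5.0137%

(Intermediate values are shown rounded; full precision is carried through to the final answer.)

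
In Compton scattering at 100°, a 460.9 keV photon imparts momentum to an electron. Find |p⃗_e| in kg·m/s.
2.9193e-22 kg·m/s

The electron is initially at rest, so by conservation of momentum:
p⃗_e = p⃗₀ − p⃗'  (incident photon momentum minus scattered photon momentum)

Photon momentum magnitudes (p = h/λ = E/c):
λ₀ = hc/E₀ = 2.6900 pm → p₀ = h/λ₀ = 2.4632e-22 kg·m/s
Δλ = λ_C(1 − cos 100°) = 2.8476 pm
λ' = 5.5377 pm → p' = h/λ' = 1.1965e-22 kg·m/s

The scattered photon makes angle θ = 100° with the incident direction, so by the law of cosines:
|p⃗_e|² = p₀² + p'² − 2p₀p'cos θ
|p⃗_e|² = (2.4632e-22)² + (1.1965e-22)² − 2·2.4632e-22·1.1965e-22·cos(100°)
|p⃗_e| = 2.9193e-22 kg·m/s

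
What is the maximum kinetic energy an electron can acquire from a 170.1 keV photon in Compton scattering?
67.9841 keV

Maximum energy transfer occurs at θ = 180° (backscattering).

Initial photon: E₀ = 170.1 keV → λ₀ = 7.2889 pm

Maximum Compton shift (at 180°):
Δλ_max = 2λ_C = 2 × 2.4263 = 4.8526 pm

Final wavelength:
λ' = 7.2889 + 4.8526 = 12.1415 pm

Minimum photon energy (maximum energy to electron):
E'_min = hc/λ' = 102.1159 keV

Maximum electron kinetic energy:
K_max = E₀ - E'_min = 170.1000 - 102.1159 = 67.9841 keV

(Intermediate values are shown rounded; full precision is carried through to the final answer.)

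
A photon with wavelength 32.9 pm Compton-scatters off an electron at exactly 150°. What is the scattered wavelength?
37.4276 pm

Using the Compton formula: λ' = λ + λ_C(1 − cos θ)

For θ = 150°, cos θ = -√3/2 (exact) ≈ -0.8660, so:
1 − cos 150° = 1 − (-√3/2) ≈ 1.8660

Δλ = λ_C × 1.8660 = 2.4263 × 1.8660 = 4.5276 pm

λ' = 32.9 + 4.5276 = 37.4276 pm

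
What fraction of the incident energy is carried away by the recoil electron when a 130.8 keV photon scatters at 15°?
0.0086 (or 0.86%)

Calculate initial and final photon energies:

Initial: E₀ = 130.8 keV → λ₀ = 9.4789 pm
Compton shift: Δλ = 0.0827 pm
Final wavelength: λ' = 9.5616 pm
Final energy: E' = 129.6690 keV

Fractional energy loss:
(E₀ - E')/E₀ = (130.8000 - 129.6690)/130.8000
= 1.1310/130.8000
= 0.0086
= 0.86%

(Intermediate values are shown rounded; full precision is carried through to the final answer.)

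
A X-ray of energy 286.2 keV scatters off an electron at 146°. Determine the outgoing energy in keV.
141.3748 keV

First convert energy to wavelength:
λ = hc/E, with hc ≈ 1239.842 keV·pm (i.e. 1239.842 eV·nm)

For E = 286.2 keV = 286200 eV:
λ = 1239.842 keV·pm / 286.2 keV
λ = 4.3321 pm

Calculate the Compton shift:
Δλ = λ_C(1 - cos(146°)) = 2.4263 × 1.8290
Δλ = 4.4378 pm

Final wavelength:
λ' = 4.3321 + 4.4378 = 8.7699 pm

Final energy:
E' = hc/λ' = 1239.842 / 8.7699 = 141.3748 keV

(Intermediate values are shown rounded; full precision is carried through to the final answer.)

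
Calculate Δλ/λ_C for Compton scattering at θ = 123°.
1.5446 λ_C

The Compton shift formula is:
Δλ = λ_C(1 - cos θ)

Dividing both sides by λ_C:
Δλ/λ_C = 1 - cos θ

For θ = 123°:
Δλ/λ_C = 1 - cos(123°)
Δλ/λ_C = 1 - -0.5446
Δλ/λ_C = 1.5446

This means the shift is 1.5446 × λ_C = 3.7478 pm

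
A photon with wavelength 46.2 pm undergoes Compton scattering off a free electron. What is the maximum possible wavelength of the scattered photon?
51.0526 pm (at θ = 180°)

The Compton shift is Δλ = λ_C(1 − cos θ).

Since cos θ ranges from −1 to 1, the factor (1 − cos θ) ranges from 0 to 2; the maximum shift occurs at θ = 180° (backscattering):
Δλ_max = 2λ_C = 2 × 2.4263 pm = 4.8526 pm

Maximum scattered wavelength:
λ'_max = λ₀ + Δλ_max = 46.2 + 4.8526 = 51.0526 pm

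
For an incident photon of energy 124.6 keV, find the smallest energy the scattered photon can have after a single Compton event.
83.7550 keV (at θ = 180°)

The scattered photon has minimum energy when its wavelength is maximum, i.e., when the Compton shift Δλ = λ_C(1 − cos θ) is maximum. This occurs at θ = 180° (backscattering), giving Δλ_max = 2λ_C = 4.8526 pm.

Initial wavelength: λ₀ = hc/E₀ = 9.9506 pm
Maximum final wavelength: λ'_max = λ₀ + 2λ_C = 9.9506 + 4.8526 = 14.8032 pm
Minimum final energy: E'_min = hc/λ'_max = 83.7550 keV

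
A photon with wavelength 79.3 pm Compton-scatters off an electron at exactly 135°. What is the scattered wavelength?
83.4420 pm

Using the Compton formula: λ' = λ + λ_C(1 − cos θ)

For θ = 135°, cos θ = -√2/2 (exact) ≈ -0.7071, so:
1 − cos 135° = 1 − (-√2/2) ≈ 1.7071

Δλ = λ_C × 1.7071 = 2.4263 × 1.7071 = 4.1420 pm

λ' = 79.3 + 4.1420 = 83.4420 pm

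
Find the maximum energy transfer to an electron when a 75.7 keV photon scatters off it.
17.3022 keV

Maximum energy transfer occurs at θ = 180° (backscattering).

Initial photon: E₀ = 75.7 keV → λ₀ = 16.3784 pm

Maximum Compton shift (at 180°):
Δλ_max = 2λ_C = 2 × 2.4263 = 4.8526 pm

Final wavelength:
λ' = 16.3784 + 4.8526 = 21.2310 pm

Minimum photon energy (maximum energy to electron):
E'_min = hc/λ' = 58.3978 keV

Maximum electron kinetic energy:
K_max = E₀ - E'_min = 75.7000 - 58.3978 = 17.3022 keV

(Intermediate values are shown rounded; full precision is carried through to the final answer.)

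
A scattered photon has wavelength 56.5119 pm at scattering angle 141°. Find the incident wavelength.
52.2000 pm

From λ' = λ + Δλ, we have λ = λ' - Δλ

First calculate the Compton shift:
Δλ = λ_C(1 - cos θ)
Δλ = 2.4263 × (1 - cos(141°))
Δλ = 2.4263 × 1.7771
Δλ = 4.3119 pm

Initial wavelength:
λ = λ' - Δλ
λ = 56.5119 - 4.3119
λ = 52.2000 pm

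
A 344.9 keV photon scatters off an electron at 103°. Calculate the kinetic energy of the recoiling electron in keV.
156.0982 keV

By energy conservation: K_e = E_initial - E_final

First find the scattered photon energy:
Initial wavelength: λ = hc/E = 3.5948 pm
Compton shift: Δλ = λ_C(1 - cos(103°)) = 2.9721 pm
Final wavelength: λ' = 3.5948 + 2.9721 = 6.5669 pm
Final photon energy: E' = hc/λ' = 188.8018 keV

Electron kinetic energy:
K_e = E - E' = 344.9000 - 188.8018 = 156.0982 keV

(Intermediate values are shown rounded; full precision is carried through to the final answer.)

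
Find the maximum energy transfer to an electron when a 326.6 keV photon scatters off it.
183.2463 keV

Maximum energy transfer occurs at θ = 180° (backscattering).

Initial photon: E₀ = 326.6 keV → λ₀ = 3.7962 pm

Maximum Compton shift (at 180°):
Δλ_max = 2λ_C = 2 × 2.4263 = 4.8526 pm

Final wavelength:
λ' = 3.7962 + 4.8526 = 8.6488 pm

Minimum photon energy (maximum energy to electron):
E'_min = hc/λ' = 143.3537 keV

Maximum electron kinetic energy:
K_max = E₀ - E'_min = 326.6000 - 143.3537 = 183.2463 keV

(Intermediate values are shown rounded; full precision is carried through to the final answer.)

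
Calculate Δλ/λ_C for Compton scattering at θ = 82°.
0.8608 λ_C

The Compton shift formula is:
Δλ = λ_C(1 - cos θ)

Dividing both sides by λ_C:
Δλ/λ_C = 1 - cos θ

For θ = 82°:
Δλ/λ_C = 1 - cos(82°)
Δλ/λ_C = 1 - 0.1392
Δλ/λ_C = 0.8608

This means the shift is 0.8608 × λ_C = 2.0886 pm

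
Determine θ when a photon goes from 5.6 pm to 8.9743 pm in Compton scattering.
113.00°

First find the wavelength shift:
Δλ = λ' - λ = 8.9743 - 5.6 = 3.3743 pm

Using Δλ = λ_C(1 - cos θ), with λ_C = h/(m_e·c) ≈ 2.42631024 pm:
cos θ = 1 - Δλ/λ_C
cos θ = 1 - 3.3743/2.42631024
cos θ = -0.390713

θ = arccos(-0.390713)
θ = 113.00°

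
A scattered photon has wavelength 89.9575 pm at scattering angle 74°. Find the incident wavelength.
88.2000 pm

From λ' = λ + Δλ, we have λ = λ' - Δλ

First calculate the Compton shift:
Δλ = λ_C(1 - cos θ)
Δλ = 2.4263 × (1 - cos(74°))
Δλ = 2.4263 × 0.7244
Δλ = 1.7575 pm

Initial wavelength:
λ = λ' - Δλ
λ = 89.9575 - 1.7575
λ = 88.2000 pm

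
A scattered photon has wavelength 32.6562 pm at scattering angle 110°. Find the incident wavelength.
29.4000 pm

From λ' = λ + Δλ, we have λ = λ' - Δλ

First calculate the Compton shift:
Δλ = λ_C(1 - cos θ)
Δλ = 2.4263 × (1 - cos(110°))
Δλ = 2.4263 × 1.3420
Δλ = 3.2562 pm

Initial wavelength:
λ = λ' - Δλ
λ = 32.6562 - 3.2562
λ = 29.4000 pm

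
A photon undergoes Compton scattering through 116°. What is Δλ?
3.4899 pm

Using the Compton scattering formula:
Δλ = λ_C(1 - cos θ)

where λ_C = h/(m_e·c) ≈ 2.4263 pm is the Compton wavelength of an electron.

For θ = 116°:
cos(116°) = -0.4384
1 - cos(116°) = 1.4384

Δλ = 2.4263 × 1.4384
Δλ = 3.4899 pm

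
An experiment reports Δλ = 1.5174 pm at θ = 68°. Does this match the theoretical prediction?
Yes, consistent

Calculate the expected shift for θ = 68°:

Δλ_expected = λ_C(1 - cos(68°))
Δλ_expected = 2.4263 × (1 - cos(68°))
Δλ_expected = 2.4263 × 0.6254
Δλ_expected = 1.5174 pm

Given shift: 1.5174 pm
Expected shift: 1.5174 pm
Difference: 0.0000 pm

The values match. This is consistent with Compton scattering at the stated angle.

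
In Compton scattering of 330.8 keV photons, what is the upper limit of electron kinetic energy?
186.6429 keV

Maximum energy transfer occurs at θ = 180° (backscattering).

Initial photon: E₀ = 330.8 keV → λ₀ = 3.7480 pm

Maximum Compton shift (at 180°):
Δλ_max = 2λ_C = 2 × 2.4263 = 4.8526 pm

Final wavelength:
λ' = 3.7480 + 4.8526 = 8.6006 pm

Minimum photon energy (maximum energy to electron):
E'_min = hc/λ' = 144.1571 keV

Maximum electron kinetic energy:
K_max = E₀ - E'_min = 330.8000 - 144.1571 = 186.6429 keV

(Intermediate values are shown rounded; full precision is carried through to the final answer.)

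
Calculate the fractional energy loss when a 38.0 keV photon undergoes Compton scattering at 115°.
0.0957 (or 9.57%)

Calculate initial and final photon energies:

Initial: E₀ = 38.0 keV → λ₀ = 32.6274 pm
Compton shift: Δλ = 3.4517 pm
Final wavelength: λ' = 36.0791 pm
Final energy: E' = 34.3645 keV

Fractional energy loss:
(E₀ - E')/E₀ = (38.0000 - 34.3645)/38.0000
= 3.6355/38.0000
= 0.0957
= 9.57%

(Intermediate values are shown rounded; full precision is carried through to the final answer.)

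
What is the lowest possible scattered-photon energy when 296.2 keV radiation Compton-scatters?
137.1742 keV (at θ = 180°)

The scattered photon has minimum energy when its wavelength is maximum, i.e., when the Compton shift Δλ = λ_C(1 − cos θ) is maximum. This occurs at θ = 180° (backscattering), giving Δλ_max = 2λ_C = 4.8526 pm.

Initial wavelength: λ₀ = hc/E₀ = 4.1858 pm
Maximum final wavelength: λ'_max = λ₀ + 2λ_C = 4.1858 + 4.8526 = 9.0384 pm
Minimum final energy: E'_min = hc/λ'_max = 137.1742 keV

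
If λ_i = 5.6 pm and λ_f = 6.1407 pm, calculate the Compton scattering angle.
39.00°

First find the wavelength shift:
Δλ = λ' - λ = 6.1407 - 5.6 = 0.5407 pm

Using Δλ = λ_C(1 - cos θ), with λ_C = h/(m_e·c) ≈ 2.42631024 pm:
cos θ = 1 - Δλ/λ_C
cos θ = 1 - 0.5407/2.42631024
cos θ = 0.777151

θ = arccos(0.777151)
θ = 39.00°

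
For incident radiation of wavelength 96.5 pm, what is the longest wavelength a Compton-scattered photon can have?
101.3526 pm (at θ = 180°)

The Compton shift is Δλ = λ_C(1 − cos θ).

Since cos θ ranges from −1 to 1, the factor (1 − cos θ) ranges from 0 to 2; the maximum shift occurs at θ = 180° (backscattering):
Δλ_max = 2λ_C = 2 × 2.4263 pm = 4.8526 pm

Maximum scattered wavelength:
λ'_max = λ₀ + Δλ_max = 96.5 + 4.8526 = 101.3526 pm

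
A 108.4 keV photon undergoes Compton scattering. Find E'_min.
76.1093 keV (at θ = 180°)

The scattered photon has minimum energy when its wavelength is maximum, i.e., when the Compton shift Δλ = λ_C(1 − cos θ) is maximum. This occurs at θ = 180° (backscattering), giving Δλ_max = 2λ_C = 4.8526 pm.

Initial wavelength: λ₀ = hc/E₀ = 11.4377 pm
Maximum final wavelength: λ'_max = λ₀ + 2λ_C = 11.4377 + 4.8526 = 16.2903 pm
Minimum final energy: E'_min = hc/λ'_max = 76.1093 keV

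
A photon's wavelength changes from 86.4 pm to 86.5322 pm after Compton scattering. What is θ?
19.00°

First find the wavelength shift:
Δλ = λ' - λ = 86.5322 - 86.4 = 0.1322 pm

Using Δλ = λ_C(1 - cos θ), with λ_C = h/(m_e·c) ≈ 2.42631024 pm:
cos θ = 1 - Δλ/λ_C
cos θ = 1 - 0.1322/2.42631024
cos θ = 0.945514

θ = arccos(0.945514)
θ = 19.00°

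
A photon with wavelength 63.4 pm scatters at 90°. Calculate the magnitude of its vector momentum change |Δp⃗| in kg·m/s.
1.4510e-23 kg·m/s

Photon momentum magnitude is p = h/λ.

Initial momentum:
p₀ = h/λ = 6.6261e-34/6.3400e-11 = 1.0451e-23 kg·m/s

After scattering:
λ' = λ + Δλ = 63.4 + 2.4263 = 65.8263 pm
p' = h/λ' = 6.6261e-34/6.5826e-11 = 1.0066e-23 kg·m/s

Momentum is a vector; the scattered photon's direction makes angle θ = 90° with the incident direction. The magnitude of the vector change Δp⃗ = p⃗₀ − p⃗' is found from the law of cosines:
|Δp⃗|² = p₀² + p'² − 2p₀p'cos θ
|Δp⃗|² = (1.0451e-23)² + (1.0066e-23)² − 2·1.0451e-23·1.0066e-23·cos(90°)
|Δp⃗| = 1.4510e-23 kg·m/s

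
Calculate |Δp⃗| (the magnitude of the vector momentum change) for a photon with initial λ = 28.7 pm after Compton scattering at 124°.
3.8416e-23 kg·m/s

Photon momentum magnitude is p = h/λ.

Initial momentum:
p₀ = h/λ = 6.6261e-34/2.8700e-11 = 2.3087e-23 kg·m/s

After scattering:
λ' = λ + Δλ = 28.7 + 3.7831 = 32.4831 pm
p' = h/λ' = 6.6261e-34/3.2483e-11 = 2.0399e-23 kg·m/s

Momentum is a vector; the scattered photon's direction makes angle θ = 124° with the incident direction. The magnitude of the vector change Δp⃗ = p⃗₀ − p⃗' is found from the law of cosines:
|Δp⃗|² = p₀² + p'² − 2p₀p'cos θ
|Δp⃗|² = (2.3087e-23)² + (2.0399e-23)² − 2·2.3087e-23·2.0399e-23·cos(124°)
|Δp⃗| = 3.8416e-23 kg·m/s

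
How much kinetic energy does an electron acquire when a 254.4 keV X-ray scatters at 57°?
47.0145 keV

By energy conservation: K_e = E_initial - E_final

First find the scattered photon energy:
Initial wavelength: λ = hc/E = 4.8736 pm
Compton shift: Δλ = λ_C(1 - cos(57°)) = 1.1048 pm
Final wavelength: λ' = 4.8736 + 1.1048 = 5.9784 pm
Final photon energy: E' = hc/λ' = 207.3855 keV

Electron kinetic energy:
K_e = E - E' = 254.4000 - 207.3855 = 47.0145 keV

(Intermediate values are shown rounded; full precision is carried through to the final answer.)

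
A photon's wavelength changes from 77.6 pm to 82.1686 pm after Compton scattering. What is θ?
152.00°

First find the wavelength shift:
Δλ = λ' - λ = 82.1686 - 77.6 = 4.5686 pm

Using Δλ = λ_C(1 - cos θ), with λ_C = h/(m_e·c) ≈ 2.42631024 pm:
cos θ = 1 - Δλ/λ_C
cos θ = 1 - 4.5686/2.42631024
cos θ = -0.882941

θ = arccos(-0.882941)
θ = 152.00°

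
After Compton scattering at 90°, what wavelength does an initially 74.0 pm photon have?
76.4263 pm

Using the Compton formula: λ' = λ + λ_C(1 − cos θ)

For θ = 90°, cos θ = 0 (exact) = 0.0000, so:
1 − cos 90° = 1 − (0) = 1.0000

Δλ = λ_C × 1.0000 = 2.4263 × 1.0000 = 2.4263 pm

λ' = 74.0 + 2.4263 = 76.4263 pm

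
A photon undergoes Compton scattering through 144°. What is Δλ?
4.3892 pm

Using the Compton scattering formula:
Δλ = λ_C(1 - cos θ)

where λ_C = h/(m_e·c) ≈ 2.4263 pm is the Compton wavelength of an electron.

For θ = 144°:
cos(144°) = -0.8090
1 - cos(144°) = 1.8090

Δλ = 2.4263 × 1.8090
Δλ = 4.3892 pm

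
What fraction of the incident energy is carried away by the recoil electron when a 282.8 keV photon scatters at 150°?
0.5080 (or 50.80%)

Calculate initial and final photon energies:

Initial: E₀ = 282.8 keV → λ₀ = 4.3842 pm
Compton shift: Δλ = 4.5276 pm
Final wavelength: λ' = 8.9117 pm
Final energy: E' = 139.1249 keV

Fractional energy loss:
(E₀ - E')/E₀ = (282.8000 - 139.1249)/282.8000
= 143.6751/282.8000
= 0.5080
= 50.80%

(Intermediate values are shown rounded; full precision is carried through to the final answer.)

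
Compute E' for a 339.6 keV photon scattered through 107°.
182.6901 keV

First convert energy to wavelength:
λ = hc/E, with hc ≈ 1239.842 keV·pm (i.e. 1239.842 eV·nm)

For E = 339.6 keV = 339600 eV:
λ = 1239.842 keV·pm / 339.6 keV
λ = 3.6509 pm

Calculate the Compton shift:
Δλ = λ_C(1 - cos(107°)) = 2.4263 × 1.2924
Δλ = 3.1357 pm

Final wavelength:
λ' = 3.6509 + 3.1357 = 6.7866 pm

Final energy:
E' = hc/λ' = 1239.842 / 6.7866 = 182.6901 keV

(Intermediate values are shown rounded; full precision is carried through to the final answer.)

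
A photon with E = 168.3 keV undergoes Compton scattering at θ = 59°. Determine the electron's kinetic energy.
23.1793 keV

By energy conservation: K_e = E_initial - E_final

First find the scattered photon energy:
Initial wavelength: λ = hc/E = 7.3669 pm
Compton shift: Δλ = λ_C(1 - cos(59°)) = 1.1767 pm
Final wavelength: λ' = 7.3669 + 1.1767 = 8.5435 pm
Final photon energy: E' = hc/λ' = 145.1207 keV

Electron kinetic energy:
K_e = E - E' = 168.3000 - 145.1207 = 23.1793 keV

(Intermediate values are shown rounded; full precision is carried through to the final answer.)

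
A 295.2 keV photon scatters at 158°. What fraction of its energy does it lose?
0.5268 (or 52.68%)

Calculate initial and final photon energies:

Initial: E₀ = 295.2 keV → λ₀ = 4.2000 pm
Compton shift: Δλ = 4.6759 pm
Final wavelength: λ' = 8.8760 pm
Final energy: E' = 139.6855 keV

Fractional energy loss:
(E₀ - E')/E₀ = (295.2000 - 139.6855)/295.2000
= 155.5145/295.2000
= 0.5268
= 52.68%

(Intermediate values are shown rounded; full precision is carried through to the final answer.)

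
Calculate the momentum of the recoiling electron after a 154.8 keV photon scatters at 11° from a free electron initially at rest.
1.5821e-23 kg·m/s

The electron is initially at rest, so by conservation of momentum:
p⃗_e = p⃗₀ − p⃗'  (incident photon momentum minus scattered photon momentum)

Photon momentum magnitudes (p = h/λ = E/c):
λ₀ = hc/E₀ = 8.0093 pm → p₀ = h/λ₀ = 8.2730e-23 kg·m/s
Δλ = λ_C(1 − cos 11°) = 0.0446 pm
λ' = 8.0539 pm → p' = h/λ' = 8.2272e-23 kg·m/s

The scattered photon makes angle θ = 11° with the incident direction, so by the law of cosines:
|p⃗_e|² = p₀² + p'² − 2p₀p'cos θ
|p⃗_e|² = (8.2730e-23)² + (8.2272e-23)² − 2·8.2730e-23·8.2272e-23·cos(11°)
|p⃗_e| = 1.5821e-23 kg·m/s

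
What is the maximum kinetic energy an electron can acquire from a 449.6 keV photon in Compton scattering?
286.6832 keV

Maximum energy transfer occurs at θ = 180° (backscattering).

Initial photon: E₀ = 449.6 keV → λ₀ = 2.7577 pm

Maximum Compton shift (at 180°):
Δλ_max = 2λ_C = 2 × 2.4263 = 4.8526 pm

Final wavelength:
λ' = 2.7577 + 4.8526 = 7.6103 pm

Minimum photon energy (maximum energy to electron):
E'_min = hc/λ' = 162.9168 keV

Maximum electron kinetic energy:
K_max = E₀ - E'_min = 449.6000 - 162.9168 = 286.6832 keV

(Intermediate values are shown rounded; full precision is carried through to the final answer.)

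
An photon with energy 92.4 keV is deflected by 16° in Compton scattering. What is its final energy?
91.7573 keV

First convert energy to wavelength:
λ = hc/E, with hc ≈ 1239.842 keV·pm (i.e. 1239.842 eV·nm)

For E = 92.4 keV = 92400 eV:
λ = 1239.842 keV·pm / 92.4 keV
λ = 13.4182 pm

Calculate the Compton shift:
Δλ = λ_C(1 - cos(16°)) = 2.4263 × 0.0387
Δλ = 0.0940 pm

Final wavelength:
λ' = 13.4182 + 0.0940 = 13.5122 pm

Final energy:
E' = hc/λ' = 1239.842 / 13.5122 = 91.7573 keV

(Intermediate values are shown rounded; full precision is carried through to the final answer.)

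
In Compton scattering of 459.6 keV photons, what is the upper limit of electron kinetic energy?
295.3885 keV

Maximum energy transfer occurs at θ = 180° (backscattering).

Initial photon: E₀ = 459.6 keV → λ₀ = 2.6977 pm

Maximum Compton shift (at 180°):
Δλ_max = 2λ_C = 2 × 2.4263 = 4.8526 pm

Final wavelength:
λ' = 2.6977 + 4.8526 = 7.5503 pm

Minimum photon energy (maximum energy to electron):
E'_min = hc/λ' = 164.2115 keV

Maximum electron kinetic energy:
K_max = E₀ - E'_min = 459.6000 - 164.2115 = 295.3885 keV

(Intermediate values are shown rounded; full precision is carried through to the final answer.)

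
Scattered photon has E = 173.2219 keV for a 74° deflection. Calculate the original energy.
229.6000 keV

Convert final energy to wavelength (hc ≈ 1239.842 keV·pm):
λ' = hc/E' = 1239.842 / 173.2219 = 7.1575 pm

Calculate the Compton shift:
Δλ = λ_C(1 - cos(74°))
Δλ = 2.4263 × (1 - cos(74°))
Δλ = 1.7575 pm

Initial wavelength:
λ = λ' - Δλ = 7.1575 - 1.7575 = 5.4000 pm

Initial energy:
E = hc/λ = 1239.842 / 5.4000 = 229.6000 keV

(Intermediate values are shown rounded; full precision is carried through to the final answer.)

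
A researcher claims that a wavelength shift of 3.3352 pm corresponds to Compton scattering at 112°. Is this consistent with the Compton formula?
Yes, consistent

Calculate the expected shift for θ = 112°:

Δλ_expected = λ_C(1 - cos(112°))
Δλ_expected = 2.4263 × (1 - cos(112°))
Δλ_expected = 2.4263 × 1.3746
Δλ_expected = 3.3352 pm

Given shift: 3.3352 pm
Expected shift: 3.3352 pm
Difference: 0.0000 pm

The values match. This is consistent with Compton scattering at the stated angle.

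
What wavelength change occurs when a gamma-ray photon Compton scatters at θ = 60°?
1.2132 pm

Using the Compton scattering formula:
Δλ = λ_C(1 - cos θ)

where λ_C = h/(m_e·c) ≈ 2.4263 pm is the Compton wavelength of an electron.

For θ = 60°:
cos(60°) = 0.5000
1 - cos(60°) = 0.5000

Δλ = 2.4263 × 0.5000
Δλ = 1.2132 pm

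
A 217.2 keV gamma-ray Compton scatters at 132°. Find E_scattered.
127.0574 keV

First convert energy to wavelength:
λ = hc/E, with hc ≈ 1239.842 keV·pm (i.e. 1239.842 eV·nm)

For E = 217.2 keV = 217200 eV:
λ = 1239.842 keV·pm / 217.2 keV
λ = 5.7083 pm

Calculate the Compton shift:
Δλ = λ_C(1 - cos(132°)) = 2.4263 × 1.6691
Δλ = 4.0498 pm

Final wavelength:
λ' = 5.7083 + 4.0498 = 9.7581 pm

Final energy:
E' = hc/λ' = 1239.842 / 9.7581 = 127.0574 keV

(Intermediate values are shown rounded; full precision is carried through to the final answer.)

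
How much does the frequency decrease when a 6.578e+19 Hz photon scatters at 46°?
9.198e+18 Hz (decrease)

Convert frequency to wavelength (c = 299792458 m/s):
λ₀ = c/f₀ = 299792458/6.578e+19 = 4.5575016e-12 m = 4.5575 pm

Calculate Compton shift:
Δλ = λ_C(1 - cos(46°)) = 0.7409 pm

Final wavelength:
λ' = λ₀ + Δλ = 4.5575 + 0.7409 = 5.2984 pm

Final frequency:
f' = c/λ' = 299792458/5.2983552e-12 = 5.6582175e+19 Hz

Frequency shift (decrease):
Δf = f₀ - f' = 6.578e+19 - 5.6582175e+19 = 9.198e+18 Hz

(Intermediate values are shown rounded; full precision is carried through to the final answer.)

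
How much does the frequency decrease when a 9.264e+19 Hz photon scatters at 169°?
5.537e+19 Hz (decrease)

Convert frequency to wavelength (c = 299792458 m/s):
λ₀ = c/f₀ = 299792458/9.264e+19 = 3.2361017e-12 m = 3.2361 pm

Calculate Compton shift:
Δλ = λ_C(1 - cos(169°)) = 4.8080 pm

Final wavelength:
λ' = λ₀ + Δλ = 3.2361 + 4.8080 = 8.0441 pm

Final frequency:
f' = c/λ' = 299792458/8.0441440e-12 = 3.7268410e+19 Hz

Frequency shift (decrease):
Δf = f₀ - f' = 9.264e+19 - 3.7268410e+19 = 5.537e+19 Hz

(Intermediate values are shown rounded; full precision is carried through to the final answer.)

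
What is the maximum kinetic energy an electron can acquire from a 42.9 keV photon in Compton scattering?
6.1676 keV

Maximum energy transfer occurs at θ = 180° (backscattering).

Initial photon: E₀ = 42.9 keV → λ₀ = 28.9007 pm

Maximum Compton shift (at 180°):
Δλ_max = 2λ_C = 2 × 2.4263 = 4.8526 pm

Final wavelength:
λ' = 28.9007 + 4.8526 = 33.7534 pm

Minimum photon energy (maximum energy to electron):
E'_min = hc/λ' = 36.7324 keV

Maximum electron kinetic energy:
K_max = E₀ - E'_min = 42.9000 - 36.7324 = 6.1676 keV

(Intermediate values are shown rounded; full precision is carried through to the final answer.)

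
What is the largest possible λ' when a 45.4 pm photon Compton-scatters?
50.2526 pm (at θ = 180°)

The Compton shift is Δλ = λ_C(1 − cos θ).

Since cos θ ranges from −1 to 1, the factor (1 − cos θ) ranges from 0 to 2; the maximum shift occurs at θ = 180° (backscattering):
Δλ_max = 2λ_C = 2 × 2.4263 pm = 4.8526 pm

Maximum scattered wavelength:
λ'_max = λ₀ + Δλ_max = 45.4 + 4.8526 = 50.2526 pm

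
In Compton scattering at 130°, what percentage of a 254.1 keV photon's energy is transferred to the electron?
0.4496 (or 44.96%)

Calculate initial and final photon energies:

Initial: E₀ = 254.1 keV → λ₀ = 4.8793 pm
Compton shift: Δλ = 3.9859 pm
Final wavelength: λ' = 8.8653 pm
Final energy: E' = 139.8540 keV

Fractional energy loss:
(E₀ - E')/E₀ = (254.1000 - 139.8540)/254.1000
= 114.2460/254.1000
= 0.4496
= 44.96%

(Intermediate values are shown rounded; full precision is carried through to the final answer.)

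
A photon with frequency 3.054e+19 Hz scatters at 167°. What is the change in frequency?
1.002e+19 Hz (decrease)

Convert frequency to wavelength (c = 299792458 m/s):
λ₀ = c/f₀ = 299792458/3.054e+19 = 9.8163870e-12 m = 9.8164 pm

Calculate Compton shift:
Δλ = λ_C(1 - cos(167°)) = 4.7904 pm

Final wavelength:
λ' = λ₀ + Δλ = 9.8164 + 4.7904 = 14.6068 pm

Final frequency:
f' = c/λ' = 299792458/1.4606821e-11 = 2.0524141e+19 Hz

Frequency shift (decrease):
Δf = f₀ - f' = 3.054e+19 - 2.0524141e+19 = 1.002e+19 Hz

(Intermediate values are shown rounded; full precision is carried through to the final answer.)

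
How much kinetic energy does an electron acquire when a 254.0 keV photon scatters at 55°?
44.4222 keV

By energy conservation: K_e = E_initial - E_final

First find the scattered photon energy:
Initial wavelength: λ = hc/E = 4.8813 pm
Compton shift: Δλ = λ_C(1 - cos(55°)) = 1.0346 pm
Final wavelength: λ' = 4.8813 + 1.0346 = 5.9159 pm
Final photon energy: E' = hc/λ' = 209.5778 keV

Electron kinetic energy:
K_e = E - E' = 254.0000 - 209.5778 = 44.4222 keV

(Intermediate values are shown rounded; full precision is carried through to the final answer.)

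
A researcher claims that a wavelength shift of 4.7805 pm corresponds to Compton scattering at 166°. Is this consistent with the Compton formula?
Yes, consistent

Calculate the expected shift for θ = 166°:

Δλ_expected = λ_C(1 - cos(166°))
Δλ_expected = 2.4263 × (1 - cos(166°))
Δλ_expected = 2.4263 × 1.9703
Δλ_expected = 4.7805 pm

Given shift: 4.7805 pm
Expected shift: 4.7805 pm
Difference: 0.0000 pm

The values match. This is consistent with Compton scattering at the stated angle.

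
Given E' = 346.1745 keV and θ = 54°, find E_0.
480.2999 keV

Convert final energy to wavelength (hc ≈ 1239.842 keV·pm):
λ' = hc/E' = 1239.842 / 346.1745 = 3.5816 pm

Calculate the Compton shift:
Δλ = λ_C(1 - cos(54°))
Δλ = 2.4263 × (1 - cos(54°))
Δλ = 1.0002 pm

Initial wavelength:
λ = λ' - Δλ = 3.5816 - 1.0002 = 2.5814 pm

Initial energy:
E = hc/λ = 1239.842 / 2.5814 = 480.2999 keV

(Intermediate values are shown rounded; full precision is carried through to the final answer.)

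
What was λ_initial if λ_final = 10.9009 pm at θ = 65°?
9.5000 pm

From λ' = λ + Δλ, we have λ = λ' - Δλ

First calculate the Compton shift:
Δλ = λ_C(1 - cos θ)
Δλ = 2.4263 × (1 - cos(65°))
Δλ = 2.4263 × 0.5774
Δλ = 1.4009 pm

Initial wavelength:
λ = λ' - Δλ
λ = 10.9009 - 1.4009
λ = 9.5000 pm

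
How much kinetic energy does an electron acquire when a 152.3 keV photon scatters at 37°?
8.6228 keV

By energy conservation: K_e = E_initial - E_final

First find the scattered photon energy:
Initial wavelength: λ = hc/E = 8.1408 pm
Compton shift: Δλ = λ_C(1 - cos(37°)) = 0.4886 pm
Final wavelength: λ' = 8.1408 + 0.4886 = 8.6294 pm
Final photon energy: E' = hc/λ' = 143.6772 keV

Electron kinetic energy:
K_e = E - E' = 152.3000 - 143.6772 = 8.6228 keV

(Intermediate values are shown rounded; full precision is carried through to the final answer.)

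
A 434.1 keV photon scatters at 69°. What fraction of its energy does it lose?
0.3528 (or 35.28%)

Calculate initial and final photon energies:

Initial: E₀ = 434.1 keV → λ₀ = 2.8561 pm
Compton shift: Δλ = 1.5568 pm
Final wavelength: λ' = 4.4129 pm
Final energy: E' = 280.9573 keV

Fractional energy loss:
(E₀ - E')/E₀ = (434.1000 - 280.9573)/434.1000
= 153.1427/434.1000
= 0.3528
= 35.28%

(Intermediate values are shown rounded; full precision is carried through to the final answer.)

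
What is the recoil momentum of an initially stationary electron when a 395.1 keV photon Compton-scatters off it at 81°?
2.2907e-22 kg·m/s

The electron is initially at rest, so by conservation of momentum:
p⃗_e = p⃗₀ − p⃗'  (incident photon momentum minus scattered photon momentum)

Photon momentum magnitudes (p = h/λ = E/c):
λ₀ = hc/E₀ = 3.1380 pm → p₀ = h/λ₀ = 2.1115e-22 kg·m/s
Δλ = λ_C(1 − cos 81°) = 2.0468 pm
λ' = 5.1848 pm → p' = h/λ' = 1.2780e-22 kg·m/s

The scattered photon makes angle θ = 81° with the incident direction, so by the law of cosines:
|p⃗_e|² = p₀² + p'² − 2p₀p'cos θ
|p⃗_e|² = (2.1115e-22)² + (1.2780e-22)² − 2·2.1115e-22·1.2780e-22·cos(81°)
|p⃗_e| = 2.2907e-22 kg·m/s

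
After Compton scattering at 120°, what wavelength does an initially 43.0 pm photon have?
46.6395 pm

Using the Compton formula: λ' = λ + λ_C(1 − cos θ)

For θ = 120°, cos θ = -1/2 (exact) = -0.5000, so:
1 − cos 120° = 1 − (-1/2) = 1.5000

Δλ = λ_C × 1.5000 = 2.4263 × 1.5000 = 3.6395 pm

λ' = 43.0 + 3.6395 = 46.6395 pm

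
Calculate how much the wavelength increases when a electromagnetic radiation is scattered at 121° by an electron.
3.6760 pm

Using the Compton scattering formula:
Δλ = λ_C(1 - cos θ)

where λ_C = h/(m_e·c) ≈ 2.4263 pm is the Compton wavelength of an electron.

For θ = 121°:
cos(121°) = -0.5150
1 - cos(121°) = 1.5150

Δλ = 2.4263 × 1.5150
Δλ = 3.6760 pm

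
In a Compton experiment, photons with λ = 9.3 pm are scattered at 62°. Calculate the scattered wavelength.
10.5872 pm

Using the Compton scattering formula:
λ' = λ + Δλ = λ + λ_C(1 - cos θ)

Given:
- Initial wavelength λ = 9.3 pm
- Scattering angle θ = 62°
- Compton wavelength λ_C ≈ 2.4263 pm

Calculate the shift:
Δλ = 2.4263 × (1 - cos(62°))
Δλ = 2.4263 × 0.5305
Δλ = 1.2872 pm

Final wavelength:
λ' = 9.3 + 1.2872 = 10.5872 pm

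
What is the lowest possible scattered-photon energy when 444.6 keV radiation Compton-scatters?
162.2556 keV (at θ = 180°)

The scattered photon has minimum energy when its wavelength is maximum, i.e., when the Compton shift Δλ = λ_C(1 − cos θ) is maximum. This occurs at θ = 180° (backscattering), giving Δλ_max = 2λ_C = 4.8526 pm.

Initial wavelength: λ₀ = hc/E₀ = 2.7887 pm
Maximum final wavelength: λ'_max = λ₀ + 2λ_C = 2.7887 + 4.8526 = 7.6413 pm
Minimum final energy: E'_min = hc/λ'_max = 162.2556 keV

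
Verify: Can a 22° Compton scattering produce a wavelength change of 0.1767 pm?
Yes, consistent

Calculate the expected shift for θ = 22°:

Δλ_expected = λ_C(1 - cos(22°))
Δλ_expected = 2.4263 × (1 - cos(22°))
Δλ_expected = 2.4263 × 0.0728
Δλ_expected = 0.1767 pm

Given shift: 0.1767 pm
Expected shift: 0.1767 pm
Difference: 0.0000 pm

The values match. This is consistent with Compton scattering at the stated angle.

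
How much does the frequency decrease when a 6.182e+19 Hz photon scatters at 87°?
1.988e+19 Hz (decrease)

Convert frequency to wavelength (c = 299792458 m/s):
λ₀ = c/f₀ = 299792458/6.182e+19 = 4.8494412e-12 m = 4.8494 pm

Calculate Compton shift:
Δλ = λ_C(1 - cos(87°)) = 2.2993 pm

Final wavelength:
λ' = λ₀ + Δλ = 4.8494 + 2.2993 = 7.1488 pm

Final frequency:
f' = c/λ' = 299792458/7.1487682e-12 = 4.1936240e+19 Hz

Frequency shift (decrease):
Δf = f₀ - f' = 6.182e+19 - 4.1936240e+19 = 1.988e+19 Hz

(Intermediate values are shown rounded; full precision is carried through to the final answer.)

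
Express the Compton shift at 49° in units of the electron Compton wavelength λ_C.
0.3439 λ_C

The Compton shift formula is:
Δλ = λ_C(1 - cos θ)

Dividing both sides by λ_C:
Δλ/λ_C = 1 - cos θ

For θ = 49°:
Δλ/λ_C = 1 - cos(49°)
Δλ/λ_C = 1 - 0.6561
Δλ/λ_C = 0.3439

This means the shift is 0.3439 × λ_C = 0.8345 pm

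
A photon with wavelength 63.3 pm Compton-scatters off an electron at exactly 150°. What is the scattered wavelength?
67.8276 pm

Using the Compton formula: λ' = λ + λ_C(1 − cos θ)

For θ = 150°, cos θ = -√3/2 (exact) ≈ -0.8660, so:
1 − cos 150° = 1 − (-√3/2) ≈ 1.8660

Δλ = λ_C × 1.8660 = 2.4263 × 1.8660 = 4.5276 pm

λ' = 63.3 + 4.5276 = 67.8276 pm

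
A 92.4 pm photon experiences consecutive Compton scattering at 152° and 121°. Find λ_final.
100.6446 pm

Apply Compton shift twice:

First scattering at θ₁ = 152°:
Δλ₁ = λ_C(1 - cos(152°))
Δλ₁ = 2.4263 × 1.8829
Δλ₁ = 4.5686 pm

After first scattering:
λ₁ = 92.4 + 4.5686 = 96.9686 pm

Second scattering at θ₂ = 121°:
Δλ₂ = λ_C(1 - cos(121°))
Δλ₂ = 2.4263 × 1.5150
Δλ₂ = 3.6760 pm

Final wavelength:
λ₂ = 96.9686 + 3.6760 = 100.6446 pm

Total shift: Δλ_total = 4.5686 + 3.6760 = 8.2446 pm

(Intermediate values are shown rounded; full precision is carried through to the final answer.)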